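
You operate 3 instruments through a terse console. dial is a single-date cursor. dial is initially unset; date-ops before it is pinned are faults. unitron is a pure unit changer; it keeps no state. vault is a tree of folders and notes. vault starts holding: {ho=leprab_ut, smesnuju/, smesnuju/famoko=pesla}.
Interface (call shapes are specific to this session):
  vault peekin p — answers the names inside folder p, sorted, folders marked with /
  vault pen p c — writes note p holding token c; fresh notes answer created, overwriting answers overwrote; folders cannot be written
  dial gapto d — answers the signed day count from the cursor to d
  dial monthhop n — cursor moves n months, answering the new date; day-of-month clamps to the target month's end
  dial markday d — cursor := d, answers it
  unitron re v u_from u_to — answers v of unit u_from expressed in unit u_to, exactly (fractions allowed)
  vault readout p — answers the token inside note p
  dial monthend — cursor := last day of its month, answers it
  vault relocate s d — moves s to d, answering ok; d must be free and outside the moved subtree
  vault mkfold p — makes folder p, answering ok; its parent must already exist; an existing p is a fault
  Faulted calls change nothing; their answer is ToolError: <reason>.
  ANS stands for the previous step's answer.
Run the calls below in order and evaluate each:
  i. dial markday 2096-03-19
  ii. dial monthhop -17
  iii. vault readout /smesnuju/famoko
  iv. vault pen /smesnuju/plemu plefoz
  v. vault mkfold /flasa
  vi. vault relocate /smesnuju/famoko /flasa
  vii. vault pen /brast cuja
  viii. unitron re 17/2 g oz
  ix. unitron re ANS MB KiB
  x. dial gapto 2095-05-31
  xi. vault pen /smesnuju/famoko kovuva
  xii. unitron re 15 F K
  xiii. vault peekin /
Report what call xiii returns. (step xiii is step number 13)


>> dial markday(d: 2096-03-19)
<< 2096-03-19
>> dial monthhop(n: -17)
<< 2094-10-19
>> vault readout(p: /smesnuju/famoko)
<< pesla
>> vault pen(p: /smesnuju/plemu, c: plefoz)
<< created
>> vault mkfold(p: /flasa)
<< ok
>> vault relocate(s: /smesnuju/famoko, d: /flasa)
<< ToolError: exists
>> vault pen(p: /brast, c: cuja)
<< created
>> unitron re(v: 17/2, u_from: g, u_to: oz)
<< 13600000/45359237
>> unitron re(v: ANS, u_from: MB, u_to: KiB)
<< 13281250000/45359237
>> dial gapto(d: 2095-05-31)
<< 224
>> vault pen(p: /smesnuju/famoko, c: kovuva)
<< overwrote
>> unitron re(v: 15, u_from: F, u_to: K)
<< 47467/180
>> vault peekin(p: /)
<< [brast, flasa/, ho, smesnuju/]

Answer: [brast, flasa/, ho, smesnuju/]


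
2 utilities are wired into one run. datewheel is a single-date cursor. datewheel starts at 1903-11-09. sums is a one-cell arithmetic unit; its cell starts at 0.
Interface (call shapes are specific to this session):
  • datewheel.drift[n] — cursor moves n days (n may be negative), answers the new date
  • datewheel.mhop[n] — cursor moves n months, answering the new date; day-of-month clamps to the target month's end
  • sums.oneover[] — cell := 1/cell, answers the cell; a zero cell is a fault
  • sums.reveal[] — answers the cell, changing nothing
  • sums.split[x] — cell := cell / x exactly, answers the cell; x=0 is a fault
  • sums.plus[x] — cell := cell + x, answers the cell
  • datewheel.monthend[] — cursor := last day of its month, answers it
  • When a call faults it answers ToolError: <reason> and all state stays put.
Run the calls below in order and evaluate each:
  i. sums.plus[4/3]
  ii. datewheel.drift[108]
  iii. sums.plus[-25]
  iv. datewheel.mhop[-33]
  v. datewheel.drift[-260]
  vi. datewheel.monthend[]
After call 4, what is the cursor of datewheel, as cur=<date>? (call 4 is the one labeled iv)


Answer: cur=1901-05-25

Derivation:
CALL sums.plus[x: 4/3]
RET  4/3
CALL datewheel.drift[n: 108]
RET  1904-02-25
CALL sums.plus[x: -25]
RET  -71/3
CALL datewheel.mhop[n: -33]
RET  1901-05-25
CALL datewheel.drift[n: -260]
RET  1900-09-07
CALL datewheel.monthend[]
RET  1900-09-30


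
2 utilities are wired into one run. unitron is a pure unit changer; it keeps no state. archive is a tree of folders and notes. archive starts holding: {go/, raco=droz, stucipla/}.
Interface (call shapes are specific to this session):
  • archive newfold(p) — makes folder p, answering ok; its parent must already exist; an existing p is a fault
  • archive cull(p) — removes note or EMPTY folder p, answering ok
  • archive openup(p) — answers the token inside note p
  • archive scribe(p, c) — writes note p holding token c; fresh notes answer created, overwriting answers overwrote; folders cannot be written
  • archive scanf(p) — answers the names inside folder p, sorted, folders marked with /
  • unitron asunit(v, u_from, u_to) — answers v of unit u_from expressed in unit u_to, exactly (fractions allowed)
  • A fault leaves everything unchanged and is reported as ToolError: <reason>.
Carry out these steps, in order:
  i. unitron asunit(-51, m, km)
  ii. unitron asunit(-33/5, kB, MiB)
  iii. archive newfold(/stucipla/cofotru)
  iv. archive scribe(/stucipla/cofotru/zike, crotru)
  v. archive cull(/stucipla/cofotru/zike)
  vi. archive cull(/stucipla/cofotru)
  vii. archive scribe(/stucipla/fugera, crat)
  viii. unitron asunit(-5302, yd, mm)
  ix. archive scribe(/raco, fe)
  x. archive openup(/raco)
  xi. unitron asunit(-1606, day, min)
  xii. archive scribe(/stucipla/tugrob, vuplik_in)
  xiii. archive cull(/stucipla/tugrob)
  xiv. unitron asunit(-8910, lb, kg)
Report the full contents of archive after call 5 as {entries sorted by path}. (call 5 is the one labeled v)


;; unitron asunit(v→-51, u_from→m, u_to→km) -> -51/1000
;; unitron asunit(v→-33/5, u_from→kB, u_to→MiB) -> -825/131072
;; archive newfold(p→/stucipla/cofotru) -> ok
;; archive scribe(p→/stucipla/cofotru/zike, c→crotru) -> created
;; archive cull(p→/stucipla/cofotru/zike) -> ok
;; archive cull(p→/stucipla/cofotru) -> ok
;; archive scribe(p→/stucipla/fugera, c→crat) -> created
;; unitron asunit(v→-5302, u_from→yd, u_to→mm) -> -24240744/5
;; archive scribe(p→/raco, c→fe) -> overwrote
;; archive openup(p→/raco) -> fe
;; unitron asunit(v→-1606, u_from→day, u_to→min) -> -2312640
;; archive scribe(p→/stucipla/tugrob, c→vuplik_in) -> created
;; archive cull(p→/stucipla/tugrob) -> ok
;; unitron asunit(v→-8910, u_from→lb, u_to→kg) -> -40415080167/10000000

Answer: {go/, raco=droz, stucipla/, stucipla/cofotru/}


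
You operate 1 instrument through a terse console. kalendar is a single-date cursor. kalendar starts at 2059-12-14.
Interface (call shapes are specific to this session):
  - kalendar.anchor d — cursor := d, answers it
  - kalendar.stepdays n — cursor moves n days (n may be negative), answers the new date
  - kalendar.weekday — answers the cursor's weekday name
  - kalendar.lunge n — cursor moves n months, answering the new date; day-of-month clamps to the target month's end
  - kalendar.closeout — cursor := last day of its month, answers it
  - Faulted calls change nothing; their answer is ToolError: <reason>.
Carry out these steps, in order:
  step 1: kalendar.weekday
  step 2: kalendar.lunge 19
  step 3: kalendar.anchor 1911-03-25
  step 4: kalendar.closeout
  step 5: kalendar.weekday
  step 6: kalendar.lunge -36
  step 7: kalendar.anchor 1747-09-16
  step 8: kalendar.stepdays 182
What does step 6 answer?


Answer: 1908-03-31

Derivation:
Do: kalendar.weekday[]
See: Sunday
Do: kalendar.lunge[n=19]
See: 2061-07-14
Do: kalendar.anchor[d=1911-03-25]
See: 1911-03-25
Do: kalendar.closeout[]
See: 1911-03-31
Do: kalendar.weekday[]
See: Friday
Do: kalendar.lunge[n=-36]
See: 1908-03-31
Do: kalendar.anchor[d=1747-09-16]
See: 1747-09-16
Do: kalendar.stepdays[n=182]
See: 1748-03-16


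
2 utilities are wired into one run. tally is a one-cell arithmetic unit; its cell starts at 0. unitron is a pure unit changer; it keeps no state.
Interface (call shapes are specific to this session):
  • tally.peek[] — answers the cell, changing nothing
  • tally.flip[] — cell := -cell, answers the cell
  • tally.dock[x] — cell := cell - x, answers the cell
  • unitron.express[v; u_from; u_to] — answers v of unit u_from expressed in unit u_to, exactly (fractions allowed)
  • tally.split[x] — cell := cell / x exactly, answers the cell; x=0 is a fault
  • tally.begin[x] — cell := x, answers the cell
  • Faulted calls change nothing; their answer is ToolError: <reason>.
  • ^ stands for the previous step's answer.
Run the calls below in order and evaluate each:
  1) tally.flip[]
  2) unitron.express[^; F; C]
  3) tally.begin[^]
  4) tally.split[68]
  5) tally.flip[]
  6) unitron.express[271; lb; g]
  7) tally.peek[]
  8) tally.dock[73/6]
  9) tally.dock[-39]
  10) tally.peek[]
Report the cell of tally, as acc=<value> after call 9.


Answer: acc=8291/306

Derivation:
$ tally.flip
:: 0
$ unitron.express v: ^ u_from: F u_to: C
:: -160/9
$ tally.begin x: ^
:: -160/9
$ tally.split x: 68
:: -40/153
$ tally.flip
:: 40/153
$ unitron.express v: 271 u_from: lb u_to: g
:: 12292353227/100000
$ tally.peek
:: 40/153
$ tally.dock x: 73/6
:: -3643/306
$ tally.dock x: -39
:: 8291/306
$ tally.peek
:: 8291/306


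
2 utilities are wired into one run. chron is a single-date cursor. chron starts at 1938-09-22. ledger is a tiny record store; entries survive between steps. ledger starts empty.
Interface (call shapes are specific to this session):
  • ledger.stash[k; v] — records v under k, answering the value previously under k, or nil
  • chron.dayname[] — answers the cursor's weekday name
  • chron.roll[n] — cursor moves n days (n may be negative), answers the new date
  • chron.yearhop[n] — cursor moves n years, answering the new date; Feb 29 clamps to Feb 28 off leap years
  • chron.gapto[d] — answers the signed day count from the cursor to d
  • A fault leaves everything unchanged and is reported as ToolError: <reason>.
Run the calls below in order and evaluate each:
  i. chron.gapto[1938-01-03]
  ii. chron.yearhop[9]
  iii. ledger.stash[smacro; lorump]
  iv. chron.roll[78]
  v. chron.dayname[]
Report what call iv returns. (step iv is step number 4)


Answer: 1947-12-09

Derivation:
# chron.gapto(d→1938-01-03) ~> -262
# chron.yearhop(n→9) ~> 1947-09-22
# ledger.stash(k→smacro, v→lorump) ~> nil
# chron.roll(n→78) ~> 1947-12-09
# chron.dayname() ~> Tuesday


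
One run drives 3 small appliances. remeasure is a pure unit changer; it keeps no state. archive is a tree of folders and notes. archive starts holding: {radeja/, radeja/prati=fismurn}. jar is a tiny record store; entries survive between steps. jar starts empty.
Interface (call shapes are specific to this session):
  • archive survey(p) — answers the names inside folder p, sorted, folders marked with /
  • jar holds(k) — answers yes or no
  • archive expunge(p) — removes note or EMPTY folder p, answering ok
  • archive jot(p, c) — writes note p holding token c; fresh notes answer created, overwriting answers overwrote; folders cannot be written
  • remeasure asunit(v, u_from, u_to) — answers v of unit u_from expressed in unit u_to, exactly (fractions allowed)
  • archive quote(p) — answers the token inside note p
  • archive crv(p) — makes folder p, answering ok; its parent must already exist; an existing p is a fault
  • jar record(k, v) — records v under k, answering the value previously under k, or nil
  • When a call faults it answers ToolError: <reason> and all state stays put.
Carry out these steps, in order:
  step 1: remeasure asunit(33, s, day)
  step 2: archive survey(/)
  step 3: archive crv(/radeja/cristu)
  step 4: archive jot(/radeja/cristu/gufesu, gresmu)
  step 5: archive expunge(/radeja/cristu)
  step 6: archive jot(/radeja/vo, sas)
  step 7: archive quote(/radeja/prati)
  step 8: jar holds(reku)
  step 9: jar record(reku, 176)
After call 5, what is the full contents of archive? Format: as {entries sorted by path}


Answer: {radeja/, radeja/cristu/, radeja/cristu/gufesu=gresmu, radeja/prati=fismurn}

Derivation:
;; remeasure asunit(33, s, day) == 11/28800
;; archive survey(/) == [radeja/]
;; archive crv(/radeja/cristu) == ok
;; archive jot(/radeja/cristu/gufesu, gresmu) == created
;; archive expunge(/radeja/cristu) == ToolError: not empty
;; archive jot(/radeja/vo, sas) == created
;; archive quote(/radeja/prati) == fismurn
;; jar holds(reku) == no
;; jar record(reku, 176) == nil


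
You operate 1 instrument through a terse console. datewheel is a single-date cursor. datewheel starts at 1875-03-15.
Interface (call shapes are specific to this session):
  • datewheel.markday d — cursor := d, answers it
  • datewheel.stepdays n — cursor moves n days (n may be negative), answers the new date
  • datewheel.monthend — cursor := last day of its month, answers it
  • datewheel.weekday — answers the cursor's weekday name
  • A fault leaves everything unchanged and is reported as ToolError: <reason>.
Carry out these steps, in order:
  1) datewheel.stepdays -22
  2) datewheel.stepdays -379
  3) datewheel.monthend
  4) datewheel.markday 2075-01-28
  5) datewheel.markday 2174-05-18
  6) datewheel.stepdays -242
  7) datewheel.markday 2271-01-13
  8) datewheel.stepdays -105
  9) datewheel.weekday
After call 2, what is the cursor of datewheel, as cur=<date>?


Answer: cur=1874-02-07

Derivation:
CALL stepdays[-22]
RET  1875-02-21
CALL stepdays[-379]
RET  1874-02-07
CALL monthend[]
RET  1874-02-28
CALL markday[2075-01-28]
RET  2075-01-28
CALL markday[2174-05-18]
RET  2174-05-18
CALL stepdays[-242]
RET  2173-09-18
CALL markday[2271-01-13]
RET  2271-01-13
CALL stepdays[-105]
RET  2270-09-30
CALL weekday[]
RET  Friday


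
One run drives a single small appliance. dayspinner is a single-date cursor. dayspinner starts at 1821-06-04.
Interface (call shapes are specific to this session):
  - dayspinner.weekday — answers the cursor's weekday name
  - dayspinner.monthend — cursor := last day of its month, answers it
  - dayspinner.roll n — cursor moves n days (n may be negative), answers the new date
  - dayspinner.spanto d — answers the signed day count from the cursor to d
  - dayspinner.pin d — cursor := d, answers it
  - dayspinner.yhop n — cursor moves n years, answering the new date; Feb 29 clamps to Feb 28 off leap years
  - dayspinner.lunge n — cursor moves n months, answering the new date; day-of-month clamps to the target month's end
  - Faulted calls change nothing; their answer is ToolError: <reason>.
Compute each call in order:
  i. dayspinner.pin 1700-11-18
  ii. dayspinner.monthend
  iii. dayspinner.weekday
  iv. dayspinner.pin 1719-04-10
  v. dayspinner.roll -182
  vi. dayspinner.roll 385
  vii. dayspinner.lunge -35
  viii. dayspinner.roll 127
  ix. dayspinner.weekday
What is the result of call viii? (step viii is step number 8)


Answer: 1717-04-06

Derivation:
;; pin(d=1700-11-18) : 1700-11-18
;; monthend() : 1700-11-30
;; weekday() : Tuesday
;; pin(d=1719-04-10) : 1719-04-10
;; roll(n=-182) : 1718-10-10
;; roll(n=385) : 1719-10-30
;; lunge(n=-35) : 1716-11-30
;; roll(n=127) : 1717-04-06
;; weekday() : Tuesday


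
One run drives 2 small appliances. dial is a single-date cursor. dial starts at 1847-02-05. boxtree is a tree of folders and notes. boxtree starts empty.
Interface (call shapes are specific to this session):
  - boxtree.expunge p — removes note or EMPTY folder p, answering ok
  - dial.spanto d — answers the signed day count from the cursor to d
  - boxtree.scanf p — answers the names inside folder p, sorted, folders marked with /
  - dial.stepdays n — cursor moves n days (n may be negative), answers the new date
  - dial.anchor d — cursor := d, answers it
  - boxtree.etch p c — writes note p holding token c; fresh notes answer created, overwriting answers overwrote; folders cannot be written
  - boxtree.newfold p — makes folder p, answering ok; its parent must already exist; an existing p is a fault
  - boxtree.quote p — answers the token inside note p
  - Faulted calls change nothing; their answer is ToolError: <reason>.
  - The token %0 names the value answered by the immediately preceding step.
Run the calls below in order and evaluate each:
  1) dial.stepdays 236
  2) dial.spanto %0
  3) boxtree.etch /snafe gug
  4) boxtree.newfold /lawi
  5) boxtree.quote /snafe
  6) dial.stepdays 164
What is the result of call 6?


Answer: 1848-03-11

Derivation:
Step: dial.stepdays[236]
Result: 1847-09-29
Step: dial.spanto[%0]
Result: 0
Step: boxtree.etch[/snafe; gug]
Result: created
Step: boxtree.newfold[/lawi]
Result: ok
Step: boxtree.quote[/snafe]
Result: gug
Step: dial.stepdays[164]
Result: 1848-03-11


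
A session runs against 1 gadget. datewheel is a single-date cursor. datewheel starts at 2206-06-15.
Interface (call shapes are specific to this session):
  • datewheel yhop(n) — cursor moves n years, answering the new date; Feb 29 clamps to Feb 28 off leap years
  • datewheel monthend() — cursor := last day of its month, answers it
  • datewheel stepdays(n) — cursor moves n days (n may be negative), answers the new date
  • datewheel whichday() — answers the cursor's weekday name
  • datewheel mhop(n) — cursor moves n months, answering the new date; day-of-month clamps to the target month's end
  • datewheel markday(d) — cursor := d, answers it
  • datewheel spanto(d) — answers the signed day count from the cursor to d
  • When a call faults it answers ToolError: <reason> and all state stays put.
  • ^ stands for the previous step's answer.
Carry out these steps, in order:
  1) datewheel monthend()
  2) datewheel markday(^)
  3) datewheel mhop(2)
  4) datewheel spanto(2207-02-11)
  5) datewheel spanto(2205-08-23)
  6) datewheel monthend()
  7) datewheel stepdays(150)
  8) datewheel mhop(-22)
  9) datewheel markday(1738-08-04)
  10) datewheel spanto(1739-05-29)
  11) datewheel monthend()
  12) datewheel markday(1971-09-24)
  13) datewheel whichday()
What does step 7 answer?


-> datewheel monthend()
<- 2206-06-30
-> datewheel markday(d='^')
<- 2206-06-30
-> datewheel mhop(n='2')
<- 2206-08-30
-> datewheel spanto(d='2207-02-11')
<- 165
-> datewheel spanto(d='2205-08-23')
<- -372
-> datewheel monthend()
<- 2206-08-31
-> datewheel stepdays(n='150')
<- 2207-01-28
-> datewheel mhop(n='-22')
<- 2205-03-28
-> datewheel markday(d='1738-08-04')
<- 1738-08-04
-> datewheel spanto(d='1739-05-29')
<- 298
-> datewheel monthend()
<- 1738-08-31
-> datewheel markday(d='1971-09-24')
<- 1971-09-24
-> datewheel whichday()
<- Friday

Answer: 2207-01-28


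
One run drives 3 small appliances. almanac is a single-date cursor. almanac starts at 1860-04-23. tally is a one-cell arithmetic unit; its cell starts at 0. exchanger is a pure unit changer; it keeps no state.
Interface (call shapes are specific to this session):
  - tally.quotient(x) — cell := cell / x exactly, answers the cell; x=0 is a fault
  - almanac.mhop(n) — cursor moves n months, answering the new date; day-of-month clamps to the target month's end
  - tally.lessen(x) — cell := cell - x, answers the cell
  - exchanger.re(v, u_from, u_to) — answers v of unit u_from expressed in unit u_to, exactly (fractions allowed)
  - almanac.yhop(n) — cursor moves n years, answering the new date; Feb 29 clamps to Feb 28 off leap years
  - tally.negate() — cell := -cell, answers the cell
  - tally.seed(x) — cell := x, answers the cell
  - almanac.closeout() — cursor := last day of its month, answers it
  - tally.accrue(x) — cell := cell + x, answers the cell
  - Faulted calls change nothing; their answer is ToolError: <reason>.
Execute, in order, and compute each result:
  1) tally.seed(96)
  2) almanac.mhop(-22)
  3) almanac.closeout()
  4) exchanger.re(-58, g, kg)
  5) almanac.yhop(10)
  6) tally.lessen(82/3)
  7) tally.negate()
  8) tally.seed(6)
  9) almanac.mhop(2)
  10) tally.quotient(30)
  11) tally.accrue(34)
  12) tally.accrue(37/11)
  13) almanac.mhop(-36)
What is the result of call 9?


>>> tally.seed x→96
:: 96
>>> almanac.mhop n→-22
:: 1858-06-23
>>> almanac.closeout
:: 1858-06-30
>>> exchanger.re v→-58 u_from→g u_to→kg
:: -29/500
>>> almanac.yhop n→10
:: 1868-06-30
>>> tally.lessen x→82/3
:: 206/3
>>> tally.negate
:: -206/3
>>> tally.seed x→6
:: 6
>>> almanac.mhop n→2
:: 1868-08-30
>>> tally.quotient x→30
:: 1/5
>>> tally.accrue x→34
:: 171/5
>>> tally.accrue x→37/11
:: 2066/55
>>> almanac.mhop n→-36
:: 1865-08-30

Answer: 1868-08-30


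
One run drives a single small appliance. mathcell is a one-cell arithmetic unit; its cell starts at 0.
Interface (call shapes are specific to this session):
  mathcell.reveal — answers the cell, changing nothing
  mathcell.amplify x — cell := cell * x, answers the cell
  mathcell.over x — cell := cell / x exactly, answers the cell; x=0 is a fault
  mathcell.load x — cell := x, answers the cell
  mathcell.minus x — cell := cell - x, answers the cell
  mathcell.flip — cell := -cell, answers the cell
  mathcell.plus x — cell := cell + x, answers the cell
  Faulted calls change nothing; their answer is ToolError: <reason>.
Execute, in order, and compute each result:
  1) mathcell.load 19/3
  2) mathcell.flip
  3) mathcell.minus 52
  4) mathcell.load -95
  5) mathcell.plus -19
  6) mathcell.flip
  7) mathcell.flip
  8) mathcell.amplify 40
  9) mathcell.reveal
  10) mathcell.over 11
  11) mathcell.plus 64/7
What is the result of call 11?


Answer: -31216/77

Derivation:
// 1. mathcell.load(x→19/3) == 19/3
// 2. mathcell.flip() == -19/3
// 3. mathcell.minus(x→52) == -175/3
// 4. mathcell.load(x→-95) == -95
// 5. mathcell.plus(x→-19) == -114
// 6. mathcell.flip() == 114
// 7. mathcell.flip() == -114
// 8. mathcell.amplify(x→40) == -4560
// 9. mathcell.reveal() == -4560
// 10. mathcell.over(x→11) == -4560/11
// 11. mathcell.plus(x→64/7) == -31216/77


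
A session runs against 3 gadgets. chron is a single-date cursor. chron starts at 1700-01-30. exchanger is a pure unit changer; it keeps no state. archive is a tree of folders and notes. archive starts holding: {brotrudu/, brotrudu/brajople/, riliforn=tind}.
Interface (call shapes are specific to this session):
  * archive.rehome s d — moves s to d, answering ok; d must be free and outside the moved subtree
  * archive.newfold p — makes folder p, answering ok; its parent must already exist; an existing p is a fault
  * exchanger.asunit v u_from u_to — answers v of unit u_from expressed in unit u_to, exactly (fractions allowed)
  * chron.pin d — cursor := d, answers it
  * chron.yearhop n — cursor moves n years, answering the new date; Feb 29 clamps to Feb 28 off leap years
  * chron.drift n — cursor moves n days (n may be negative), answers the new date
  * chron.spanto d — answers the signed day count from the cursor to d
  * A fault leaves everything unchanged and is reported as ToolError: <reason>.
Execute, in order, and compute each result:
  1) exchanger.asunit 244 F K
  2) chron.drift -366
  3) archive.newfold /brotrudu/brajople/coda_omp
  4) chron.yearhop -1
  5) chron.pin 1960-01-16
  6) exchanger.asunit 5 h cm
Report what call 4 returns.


Answer: 1698-01-29

Derivation:
-- 1. exchanger.asunit(v='244', u_from='F', u_to='K') : 70367/180
-- 2. chron.drift(n='-366') : 1699-01-29
-- 3. archive.newfold(p='/brotrudu/brajople/coda_omp') : ok
-- 4. chron.yearhop(n='-1') : 1698-01-29
-- 5. chron.pin(d='1960-01-16') : 1960-01-16
-- 6. exchanger.asunit(v='5', u_from='h', u_to='cm') : ToolError: incompatible units


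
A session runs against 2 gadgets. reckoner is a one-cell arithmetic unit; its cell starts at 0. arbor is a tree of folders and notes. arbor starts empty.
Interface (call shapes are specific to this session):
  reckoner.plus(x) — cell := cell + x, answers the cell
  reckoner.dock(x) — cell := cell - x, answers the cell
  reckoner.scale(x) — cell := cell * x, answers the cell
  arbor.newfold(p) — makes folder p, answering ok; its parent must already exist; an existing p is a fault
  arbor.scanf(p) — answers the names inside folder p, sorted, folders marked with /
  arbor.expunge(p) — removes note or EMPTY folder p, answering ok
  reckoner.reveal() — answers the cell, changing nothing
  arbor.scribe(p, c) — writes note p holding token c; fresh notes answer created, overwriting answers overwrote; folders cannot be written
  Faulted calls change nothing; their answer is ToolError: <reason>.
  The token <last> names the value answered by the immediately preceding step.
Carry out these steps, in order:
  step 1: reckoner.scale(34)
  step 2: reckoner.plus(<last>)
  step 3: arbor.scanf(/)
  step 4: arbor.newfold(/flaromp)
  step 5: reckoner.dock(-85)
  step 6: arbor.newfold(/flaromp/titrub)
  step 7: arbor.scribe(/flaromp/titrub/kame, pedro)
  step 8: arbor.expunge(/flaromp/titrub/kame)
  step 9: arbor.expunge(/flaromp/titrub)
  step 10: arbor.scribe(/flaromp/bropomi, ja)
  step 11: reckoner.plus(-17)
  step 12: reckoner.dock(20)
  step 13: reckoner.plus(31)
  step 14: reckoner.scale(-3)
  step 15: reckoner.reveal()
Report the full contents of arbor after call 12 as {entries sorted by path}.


I try reckoner.scale on x='34', giving 0.
Invoking reckoner.plus on x='<last>', and get 0.
Invoking arbor.scanf on p='/', which returns [].
Next I call arbor.newfold on p='/flaromp', which returns ok.
I run reckoner.dock on x='-85', — result: 85.
Calling arbor.newfold on p='/flaromp/titrub', yielding ok.
I try arbor.scribe on p='/flaromp/titrub/kame', c='pedro', giving created.
I call arbor.expunge on p='/flaromp/titrub/kame', and see ok.
Invoking arbor.expunge on p='/flaromp/titrub', and observe ok.
Calling arbor.scribe on p='/flaromp/bropomi', c='ja', and get created.
I call reckoner.plus on x='-17', yielding 68.
I use reckoner.dock on x='20', → 48.
I try reckoner.plus on x='31', and observe 79.
Now I run reckoner.scale on x='-3', and get -237.
I try reckoner.reveal, and get -237.

Answer: {flaromp/, flaromp/bropomi=ja}


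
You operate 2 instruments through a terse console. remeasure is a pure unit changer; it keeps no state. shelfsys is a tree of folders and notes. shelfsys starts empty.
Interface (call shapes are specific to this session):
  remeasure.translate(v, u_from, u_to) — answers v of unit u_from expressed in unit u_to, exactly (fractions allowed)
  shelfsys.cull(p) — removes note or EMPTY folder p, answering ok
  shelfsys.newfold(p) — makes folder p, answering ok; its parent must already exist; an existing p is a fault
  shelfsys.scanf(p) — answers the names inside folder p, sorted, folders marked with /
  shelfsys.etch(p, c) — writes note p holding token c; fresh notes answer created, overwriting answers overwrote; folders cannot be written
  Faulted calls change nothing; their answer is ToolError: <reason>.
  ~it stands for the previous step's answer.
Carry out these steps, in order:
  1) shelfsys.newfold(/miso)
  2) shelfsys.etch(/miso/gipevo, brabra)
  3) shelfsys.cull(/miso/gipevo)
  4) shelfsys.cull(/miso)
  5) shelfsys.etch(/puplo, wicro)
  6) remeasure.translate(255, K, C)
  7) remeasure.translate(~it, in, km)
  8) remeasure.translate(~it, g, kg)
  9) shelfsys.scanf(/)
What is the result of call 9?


Answer: [puplo]

Derivation:
! 1. newfold(/miso) => ok
! 2. etch(/miso/gipevo, brabra) => created
! 3. cull(/miso/gipevo) => ok
! 4. cull(/miso) => ok
! 5. etch(/puplo, wicro) => created
! 6. translate(255, K, C) => -363/20
! 7. translate(~it, in, km) => -46101/100000000
! 8. translate(~it, g, kg) => -46101/100000000000
! 9. scanf(/) => [puplo]


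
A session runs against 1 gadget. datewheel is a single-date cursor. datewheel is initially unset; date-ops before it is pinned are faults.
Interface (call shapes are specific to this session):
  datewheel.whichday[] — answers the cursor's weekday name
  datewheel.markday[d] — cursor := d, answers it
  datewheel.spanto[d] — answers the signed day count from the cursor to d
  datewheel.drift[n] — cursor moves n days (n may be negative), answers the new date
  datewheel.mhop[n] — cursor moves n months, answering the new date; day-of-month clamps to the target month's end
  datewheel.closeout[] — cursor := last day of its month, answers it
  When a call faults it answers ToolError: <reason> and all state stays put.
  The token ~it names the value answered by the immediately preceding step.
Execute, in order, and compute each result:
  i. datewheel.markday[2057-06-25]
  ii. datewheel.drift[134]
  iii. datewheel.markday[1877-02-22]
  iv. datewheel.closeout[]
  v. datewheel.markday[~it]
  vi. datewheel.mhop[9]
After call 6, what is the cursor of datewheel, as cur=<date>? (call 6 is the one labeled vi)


Answer: cur=1877-11-28

Derivation:
// markday(d: 2057-06-25) == 2057-06-25
// drift(n: 134) == 2057-11-06
// markday(d: 1877-02-22) == 1877-02-22
// closeout() == 1877-02-28
// markday(d: ~it) == 1877-02-28
// mhop(n: 9) == 1877-11-28


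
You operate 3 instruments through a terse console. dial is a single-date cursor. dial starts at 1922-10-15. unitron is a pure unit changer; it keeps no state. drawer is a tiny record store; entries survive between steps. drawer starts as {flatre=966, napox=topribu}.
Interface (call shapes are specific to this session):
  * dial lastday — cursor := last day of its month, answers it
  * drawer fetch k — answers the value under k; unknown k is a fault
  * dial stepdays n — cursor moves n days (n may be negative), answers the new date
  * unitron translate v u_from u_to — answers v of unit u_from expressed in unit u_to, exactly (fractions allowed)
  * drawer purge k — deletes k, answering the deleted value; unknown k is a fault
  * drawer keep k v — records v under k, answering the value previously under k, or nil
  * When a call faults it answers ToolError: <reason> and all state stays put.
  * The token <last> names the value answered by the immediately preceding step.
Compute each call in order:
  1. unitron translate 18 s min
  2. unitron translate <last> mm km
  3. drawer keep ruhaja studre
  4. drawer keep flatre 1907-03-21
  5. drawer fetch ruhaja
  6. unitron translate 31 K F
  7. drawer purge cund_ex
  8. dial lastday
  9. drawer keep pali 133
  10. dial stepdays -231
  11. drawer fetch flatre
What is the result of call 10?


Answer: 1922-03-14

Derivation:
Next I call unitron translate passing v: 18, u_from: s, u_to: min, which returns 3/10.
Then unitron translate passing v: <last>, u_from: mm, u_to: km, which returns 3/10000000.
I invoke drawer keep passing k: ruhaja, v: studre, → nil.
Now I run drawer keep passing k: flatre, v: 1907-03-21, → 966.
Now I run drawer fetch passing k: ruhaja, and get studre.
I invoke unitron translate passing v: 31, u_from: K, u_to: F, and see -40387/100.
Calling drawer purge passing k: cund_ex, and get ToolError: no such key cund_ex.
I invoke dial lastday(), → 1922-10-31.
Using drawer keep passing k: pali, v: 133, which returns nil.
I call dial stepdays passing n: -231, → 1922-03-14.
Using drawer fetch passing k: flatre, giving 1907-03-21.


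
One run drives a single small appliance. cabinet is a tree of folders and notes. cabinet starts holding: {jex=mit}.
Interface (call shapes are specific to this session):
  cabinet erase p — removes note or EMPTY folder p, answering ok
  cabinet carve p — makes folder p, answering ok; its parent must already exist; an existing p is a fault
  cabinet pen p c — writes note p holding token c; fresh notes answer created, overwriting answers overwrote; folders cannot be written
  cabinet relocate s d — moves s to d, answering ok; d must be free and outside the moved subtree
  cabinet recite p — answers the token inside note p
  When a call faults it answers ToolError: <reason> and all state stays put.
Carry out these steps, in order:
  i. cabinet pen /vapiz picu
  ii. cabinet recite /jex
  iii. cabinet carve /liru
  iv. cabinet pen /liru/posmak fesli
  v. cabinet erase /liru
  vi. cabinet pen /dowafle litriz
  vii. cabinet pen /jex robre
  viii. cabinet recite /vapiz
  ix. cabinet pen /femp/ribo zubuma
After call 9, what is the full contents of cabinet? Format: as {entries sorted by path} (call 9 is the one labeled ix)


>> cabinet pen(p='/vapiz', c='picu')
<< created
>> cabinet recite(p='/jex')
<< mit
>> cabinet carve(p='/liru')
<< ok
>> cabinet pen(p='/liru/posmak', c='fesli')
<< created
>> cabinet erase(p='/liru')
<< ToolError: not empty
>> cabinet pen(p='/dowafle', c='litriz')
<< created
>> cabinet pen(p='/jex', c='robre')
<< overwrote
>> cabinet recite(p='/vapiz')
<< picu
>> cabinet pen(p='/femp/ribo', c='zubuma')
<< ToolError: no parent

Answer: {dowafle=litriz, jex=robre, liru/, liru/posmak=fesli, vapiz=picu}


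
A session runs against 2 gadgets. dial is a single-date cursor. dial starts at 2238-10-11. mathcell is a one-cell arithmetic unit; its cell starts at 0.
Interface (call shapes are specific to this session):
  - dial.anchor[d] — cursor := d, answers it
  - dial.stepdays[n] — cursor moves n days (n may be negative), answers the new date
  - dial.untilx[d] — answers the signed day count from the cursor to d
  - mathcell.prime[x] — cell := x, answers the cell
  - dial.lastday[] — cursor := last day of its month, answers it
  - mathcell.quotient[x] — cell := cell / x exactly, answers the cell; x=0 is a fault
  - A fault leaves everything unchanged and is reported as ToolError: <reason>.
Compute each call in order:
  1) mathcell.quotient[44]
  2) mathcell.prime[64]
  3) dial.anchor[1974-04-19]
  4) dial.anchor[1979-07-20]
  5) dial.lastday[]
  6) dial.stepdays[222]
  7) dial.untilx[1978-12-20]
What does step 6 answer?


==> quotient(x=44)
<== 0
==> prime(x=64)
<== 64
==> anchor(d=1974-04-19)
<== 1974-04-19
==> anchor(d=1979-07-20)
<== 1979-07-20
==> lastday()
<== 1979-07-31
==> stepdays(n=222)
<== 1980-03-09
==> untilx(d=1978-12-20)
<== -445

Answer: 1980-03-09


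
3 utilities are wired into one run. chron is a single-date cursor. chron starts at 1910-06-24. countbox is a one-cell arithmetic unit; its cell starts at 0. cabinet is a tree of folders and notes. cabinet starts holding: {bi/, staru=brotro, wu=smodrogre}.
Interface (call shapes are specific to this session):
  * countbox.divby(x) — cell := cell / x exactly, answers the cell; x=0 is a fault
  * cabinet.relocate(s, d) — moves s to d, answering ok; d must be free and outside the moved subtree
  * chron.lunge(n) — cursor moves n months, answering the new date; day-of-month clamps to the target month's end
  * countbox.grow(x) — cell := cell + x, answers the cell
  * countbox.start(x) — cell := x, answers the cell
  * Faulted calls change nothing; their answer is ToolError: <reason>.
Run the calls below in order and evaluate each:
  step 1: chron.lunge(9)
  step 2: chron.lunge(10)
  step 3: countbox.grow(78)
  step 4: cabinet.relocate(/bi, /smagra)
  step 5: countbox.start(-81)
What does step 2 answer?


Answer: 1912-01-24

Derivation:
·→ lunge(9)
·← 1911-03-24
·→ lunge(10)
·← 1912-01-24
·→ grow(78)
·← 78
·→ relocate(/bi, /smagra)
·← ok
·→ start(-81)
·← -81


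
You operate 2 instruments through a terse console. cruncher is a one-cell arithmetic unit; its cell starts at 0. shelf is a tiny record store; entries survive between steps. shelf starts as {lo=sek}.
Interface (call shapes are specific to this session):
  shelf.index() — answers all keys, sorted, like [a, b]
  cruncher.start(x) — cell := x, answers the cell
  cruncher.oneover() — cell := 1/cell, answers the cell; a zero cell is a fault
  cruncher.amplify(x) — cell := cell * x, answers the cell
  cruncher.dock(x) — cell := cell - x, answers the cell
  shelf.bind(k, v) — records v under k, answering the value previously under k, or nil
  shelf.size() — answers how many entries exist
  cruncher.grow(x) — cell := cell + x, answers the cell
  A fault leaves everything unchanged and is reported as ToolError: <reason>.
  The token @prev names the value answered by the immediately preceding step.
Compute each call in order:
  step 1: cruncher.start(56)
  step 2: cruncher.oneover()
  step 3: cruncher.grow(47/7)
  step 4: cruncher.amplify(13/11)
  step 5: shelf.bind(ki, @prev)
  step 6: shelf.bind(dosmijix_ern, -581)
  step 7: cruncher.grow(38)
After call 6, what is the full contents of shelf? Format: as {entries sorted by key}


==> start(x=56)
<== 56
==> oneover()
<== 1/56
==> grow(x=47/7)
<== 377/56
==> amplify(x=13/11)
<== 4901/616
==> bind(k=ki, v=@prev)
<== nil
==> bind(k=dosmijix_ern, v=-581)
<== nil
==> grow(x=38)
<== 28309/616

Answer: {dosmijix_ern=-581, ki=4901/616, lo=sek}


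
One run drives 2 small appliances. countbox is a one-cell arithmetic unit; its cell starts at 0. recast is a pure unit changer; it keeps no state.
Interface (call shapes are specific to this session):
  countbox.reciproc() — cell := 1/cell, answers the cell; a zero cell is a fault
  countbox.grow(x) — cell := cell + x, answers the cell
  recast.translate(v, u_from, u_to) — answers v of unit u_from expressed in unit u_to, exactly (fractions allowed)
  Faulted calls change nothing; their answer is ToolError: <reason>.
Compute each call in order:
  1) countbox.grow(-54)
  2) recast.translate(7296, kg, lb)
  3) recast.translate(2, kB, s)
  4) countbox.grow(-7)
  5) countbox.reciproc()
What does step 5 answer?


CALL countbox.grow[x: -54]
RET  -54
CALL recast.translate[v: 7296; u_from: kg; u_to: lb]
RET  729600000000/45359237
CALL recast.translate[v: 2; u_from: kB; u_to: s]
RET  ToolError: incompatible units
CALL countbox.grow[x: -7]
RET  -61
CALL countbox.reciproc[]
RET  -1/61

Answer: -1/61


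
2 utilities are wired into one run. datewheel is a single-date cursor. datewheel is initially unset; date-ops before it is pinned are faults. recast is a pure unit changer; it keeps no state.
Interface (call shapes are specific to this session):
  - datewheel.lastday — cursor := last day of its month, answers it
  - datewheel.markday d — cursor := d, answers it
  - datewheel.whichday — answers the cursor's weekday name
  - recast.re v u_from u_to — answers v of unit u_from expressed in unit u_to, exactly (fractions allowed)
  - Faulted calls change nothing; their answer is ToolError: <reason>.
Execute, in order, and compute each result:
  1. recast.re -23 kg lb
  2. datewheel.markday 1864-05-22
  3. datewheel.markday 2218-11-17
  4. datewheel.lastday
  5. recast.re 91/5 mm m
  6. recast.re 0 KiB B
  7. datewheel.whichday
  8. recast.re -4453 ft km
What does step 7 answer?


Answer: Monday

Derivation:
Do: recast.re[-23; kg; lb]
See: -2300000000/45359237
Do: datewheel.markday[1864-05-22]
See: 1864-05-22
Do: datewheel.markday[2218-11-17]
See: 2218-11-17
Do: datewheel.lastday[]
See: 2218-11-30
Do: recast.re[91/5; mm; m]
See: 91/5000
Do: recast.re[0; KiB; B]
See: 0
Do: datewheel.whichday[]
See: Monday
Do: recast.re[-4453; ft; km]
See: -1696593/1250000


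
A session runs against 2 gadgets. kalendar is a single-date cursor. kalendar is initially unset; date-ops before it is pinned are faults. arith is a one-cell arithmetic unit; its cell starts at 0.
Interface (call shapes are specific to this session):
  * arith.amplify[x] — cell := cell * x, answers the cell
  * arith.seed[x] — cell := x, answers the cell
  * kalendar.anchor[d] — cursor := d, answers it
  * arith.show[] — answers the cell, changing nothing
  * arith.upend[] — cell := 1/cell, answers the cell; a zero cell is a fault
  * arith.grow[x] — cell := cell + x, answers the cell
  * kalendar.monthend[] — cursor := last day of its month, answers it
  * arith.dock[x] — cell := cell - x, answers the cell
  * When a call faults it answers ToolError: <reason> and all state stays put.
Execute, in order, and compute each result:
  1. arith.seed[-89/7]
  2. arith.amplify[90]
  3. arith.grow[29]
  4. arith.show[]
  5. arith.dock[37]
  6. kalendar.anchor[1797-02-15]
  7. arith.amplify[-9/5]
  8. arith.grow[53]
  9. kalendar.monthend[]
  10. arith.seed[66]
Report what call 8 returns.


Answer: 74449/35

Derivation:
==> arith.seed(x: -89/7)
<== -89/7
==> arith.amplify(x: 90)
<== -8010/7
==> arith.grow(x: 29)
<== -7807/7
==> arith.show()
<== -7807/7
==> arith.dock(x: 37)
<== -8066/7
==> kalendar.anchor(d: 1797-02-15)
<== 1797-02-15
==> arith.amplify(x: -9/5)
<== 72594/35
==> arith.grow(x: 53)
<== 74449/35
==> kalendar.monthend()
<== 1797-02-28
==> arith.seed(x: 66)
<== 66


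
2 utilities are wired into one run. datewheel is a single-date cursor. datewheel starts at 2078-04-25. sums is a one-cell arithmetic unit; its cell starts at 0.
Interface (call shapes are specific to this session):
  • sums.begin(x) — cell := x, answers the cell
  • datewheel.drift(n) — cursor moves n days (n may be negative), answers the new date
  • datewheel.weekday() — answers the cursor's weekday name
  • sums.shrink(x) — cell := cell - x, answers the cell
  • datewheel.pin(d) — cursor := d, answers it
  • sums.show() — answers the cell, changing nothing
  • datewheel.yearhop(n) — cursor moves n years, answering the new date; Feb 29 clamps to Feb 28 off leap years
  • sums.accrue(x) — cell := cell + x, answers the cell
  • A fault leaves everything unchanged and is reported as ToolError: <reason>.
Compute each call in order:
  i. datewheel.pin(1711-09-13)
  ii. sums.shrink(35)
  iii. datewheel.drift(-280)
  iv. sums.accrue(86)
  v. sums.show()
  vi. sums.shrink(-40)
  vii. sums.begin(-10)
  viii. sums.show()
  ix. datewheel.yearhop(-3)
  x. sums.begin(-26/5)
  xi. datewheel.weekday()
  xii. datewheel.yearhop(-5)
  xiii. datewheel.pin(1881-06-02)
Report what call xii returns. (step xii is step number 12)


> datewheel.pin d=1711-09-13
  1711-09-13
> sums.shrink x=35
  -35
> datewheel.drift n=-280
  1710-12-07
> sums.accrue x=86
  51
> sums.show
  51
> sums.shrink x=-40
  91
> sums.begin x=-10
  -10
> sums.show
  -10
> datewheel.yearhop n=-3
  1707-12-07
> sums.begin x=-26/5
  -26/5
> datewheel.weekday
  Wednesday
> datewheel.yearhop n=-5
  1702-12-07
> datewheel.pin d=1881-06-02
  1881-06-02

Answer: 1702-12-07
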